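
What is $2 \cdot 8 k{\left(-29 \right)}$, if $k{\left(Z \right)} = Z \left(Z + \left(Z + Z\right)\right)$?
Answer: $40368$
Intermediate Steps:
$k{\left(Z \right)} = 3 Z^{2}$ ($k{\left(Z \right)} = Z \left(Z + 2 Z\right) = Z 3 Z = 3 Z^{2}$)
$2 \cdot 8 k{\left(-29 \right)} = 2 \cdot 8 \cdot 3 \left(-29\right)^{2} = 16 \cdot 3 \cdot 841 = 16 \cdot 2523 = 40368$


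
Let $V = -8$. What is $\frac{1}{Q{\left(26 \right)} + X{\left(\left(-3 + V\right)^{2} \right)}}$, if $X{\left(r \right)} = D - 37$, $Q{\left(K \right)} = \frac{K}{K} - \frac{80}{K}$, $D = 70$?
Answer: $\frac{13}{402} \approx 0.032338$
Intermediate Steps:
$Q{\left(K \right)} = 1 - \frac{80}{K}$
$X{\left(r \right)} = 33$ ($X{\left(r \right)} = 70 - 37 = 33$)
$\frac{1}{Q{\left(26 \right)} + X{\left(\left(-3 + V\right)^{2} \right)}} = \frac{1}{\frac{-80 + 26}{26} + 33} = \frac{1}{\frac{1}{26} \left(-54\right) + 33} = \frac{1}{- \frac{27}{13} + 33} = \frac{1}{\frac{402}{13}} = \frac{13}{402}$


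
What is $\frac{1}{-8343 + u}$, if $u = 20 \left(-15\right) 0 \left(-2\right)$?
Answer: $- \frac{1}{8343} \approx -0.00011986$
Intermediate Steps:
$u = 0$ ($u = \left(-300\right) 0 = 0$)
$\frac{1}{-8343 + u} = \frac{1}{-8343 + 0} = \frac{1}{-8343} = - \frac{1}{8343}$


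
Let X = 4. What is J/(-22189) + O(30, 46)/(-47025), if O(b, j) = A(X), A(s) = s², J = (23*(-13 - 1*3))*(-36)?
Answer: -623342224/1043437725 ≈ -0.59739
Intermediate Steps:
J = 13248 (J = (23*(-13 - 3))*(-36) = (23*(-16))*(-36) = -368*(-36) = 13248)
O(b, j) = 16 (O(b, j) = 4² = 16)
J/(-22189) + O(30, 46)/(-47025) = 13248/(-22189) + 16/(-47025) = 13248*(-1/22189) + 16*(-1/47025) = -13248/22189 - 16/47025 = -623342224/1043437725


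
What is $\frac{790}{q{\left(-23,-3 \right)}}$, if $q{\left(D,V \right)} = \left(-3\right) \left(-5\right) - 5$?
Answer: $79$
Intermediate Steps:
$q{\left(D,V \right)} = 10$ ($q{\left(D,V \right)} = 15 - 5 = 10$)
$\frac{790}{q{\left(-23,-3 \right)}} = \frac{790}{10} = 790 \cdot \frac{1}{10} = 79$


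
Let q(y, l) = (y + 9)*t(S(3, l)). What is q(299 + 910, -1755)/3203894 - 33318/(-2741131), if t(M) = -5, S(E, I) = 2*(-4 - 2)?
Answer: 45026926251/4391146582057 ≈ 0.010254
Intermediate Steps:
S(E, I) = -12 (S(E, I) = 2*(-6) = -12)
q(y, l) = -45 - 5*y (q(y, l) = (y + 9)*(-5) = (9 + y)*(-5) = -45 - 5*y)
q(299 + 910, -1755)/3203894 - 33318/(-2741131) = (-45 - 5*(299 + 910))/3203894 - 33318/(-2741131) = (-45 - 5*1209)*(1/3203894) - 33318*(-1/2741131) = (-45 - 6045)*(1/3203894) + 33318/2741131 = -6090*1/3203894 + 33318/2741131 = -3045/1601947 + 33318/2741131 = 45026926251/4391146582057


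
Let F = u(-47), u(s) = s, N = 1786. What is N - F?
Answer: 1833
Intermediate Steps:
F = -47
N - F = 1786 - 1*(-47) = 1786 + 47 = 1833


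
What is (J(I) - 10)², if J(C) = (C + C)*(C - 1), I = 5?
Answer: 900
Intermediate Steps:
J(C) = 2*C*(-1 + C) (J(C) = (2*C)*(-1 + C) = 2*C*(-1 + C))
(J(I) - 10)² = (2*5*(-1 + 5) - 10)² = (2*5*4 - 10)² = (40 - 10)² = 30² = 900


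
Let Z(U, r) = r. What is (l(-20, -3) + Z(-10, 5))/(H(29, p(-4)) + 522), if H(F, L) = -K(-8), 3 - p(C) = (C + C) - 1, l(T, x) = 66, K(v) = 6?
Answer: 71/516 ≈ 0.13760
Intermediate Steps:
p(C) = 4 - 2*C (p(C) = 3 - ((C + C) - 1) = 3 - (2*C - 1) = 3 - (-1 + 2*C) = 3 + (1 - 2*C) = 4 - 2*C)
H(F, L) = -6 (H(F, L) = -1*6 = -6)
(l(-20, -3) + Z(-10, 5))/(H(29, p(-4)) + 522) = (66 + 5)/(-6 + 522) = 71/516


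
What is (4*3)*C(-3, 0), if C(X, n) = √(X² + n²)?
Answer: 36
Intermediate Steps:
(4*3)*C(-3, 0) = (4*3)*√((-3)² + 0²) = 12*√(9 + 0) = 12*√9 = 12*3 = 36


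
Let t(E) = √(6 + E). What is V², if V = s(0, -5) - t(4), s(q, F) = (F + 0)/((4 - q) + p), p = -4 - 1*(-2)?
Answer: 65/4 + 5*√10 ≈ 32.061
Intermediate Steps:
p = -2 (p = -4 + 2 = -2)
s(q, F) = F/(2 - q) (s(q, F) = (F + 0)/((4 - q) - 2) = F/(2 - q))
V = -5/2 - √10 (V = -1*(-5)/(-2 + 0) - √(6 + 4) = -1*(-5)/(-2) - √10 = -1*(-5)*(-½) - √10 = -5/2 - √10 ≈ -5.6623)
V² = (-5/2 - √10)²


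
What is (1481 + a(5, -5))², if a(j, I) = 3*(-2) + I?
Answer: 2160900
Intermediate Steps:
a(j, I) = -6 + I
(1481 + a(5, -5))² = (1481 + (-6 - 5))² = (1481 - 11)² = 1470² = 2160900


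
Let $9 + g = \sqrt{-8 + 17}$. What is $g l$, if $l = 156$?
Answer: $-936$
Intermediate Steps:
$g = -6$ ($g = -9 + \sqrt{-8 + 17} = -9 + \sqrt{9} = -9 + 3 = -6$)
$g l = \left(-6\right) 156 = -936$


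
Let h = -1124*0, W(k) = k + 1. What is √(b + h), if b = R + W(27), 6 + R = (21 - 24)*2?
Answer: 4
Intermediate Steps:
R = -12 (R = -6 + (21 - 24)*2 = -6 - 3*2 = -6 - 6 = -12)
W(k) = 1 + k
h = 0
b = 16 (b = -12 + (1 + 27) = -12 + 28 = 16)
√(b + h) = √(16 + 0) = √16 = 4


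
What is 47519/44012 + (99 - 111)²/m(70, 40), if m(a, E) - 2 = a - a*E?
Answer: 15411763/15008092 ≈ 1.0269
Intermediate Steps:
m(a, E) = 2 + a - E*a (m(a, E) = 2 + (a - a*E) = 2 + (a - E*a) = 2 + a - E*a)
47519/44012 + (99 - 111)²/m(70, 40) = 47519/44012 + (99 - 111)²/(2 + 70 - 1*40*70) = 47519*(1/44012) + (-12)²/(2 + 70 - 2800) = 47519/44012 + 144/(-2728) = 47519/44012 + 144*(-1/2728) = 47519/44012 - 18/341 = 15411763/15008092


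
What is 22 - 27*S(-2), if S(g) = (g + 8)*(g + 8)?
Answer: -950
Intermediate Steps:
S(g) = (8 + g)² (S(g) = (8 + g)*(8 + g) = (8 + g)²)
22 - 27*S(-2) = 22 - 27*(8 - 2)² = 22 - 27*6² = 22 - 27*36 = 22 - 972 = -950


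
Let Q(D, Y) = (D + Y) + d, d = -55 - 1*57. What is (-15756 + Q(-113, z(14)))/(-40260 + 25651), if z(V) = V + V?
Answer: 2279/2087 ≈ 1.0920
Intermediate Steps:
z(V) = 2*V
d = -112 (d = -55 - 57 = -112)
Q(D, Y) = -112 + D + Y (Q(D, Y) = (D + Y) - 112 = -112 + D + Y)
(-15756 + Q(-113, z(14)))/(-40260 + 25651) = (-15756 + (-112 - 113 + 2*14))/(-40260 + 25651) = (-15756 + (-112 - 113 + 28))/(-14609) = (-15756 - 197)*(-1/14609) = -15953*(-1/14609) = 2279/2087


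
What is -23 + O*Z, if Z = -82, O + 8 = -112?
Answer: 9817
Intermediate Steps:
O = -120 (O = -8 - 112 = -120)
-23 + O*Z = -23 - 120*(-82) = -23 + 9840 = 9817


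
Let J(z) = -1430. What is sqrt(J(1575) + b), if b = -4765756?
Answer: I*sqrt(4767186) ≈ 2183.4*I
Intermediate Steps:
sqrt(J(1575) + b) = sqrt(-1430 - 4765756) = sqrt(-4767186) = I*sqrt(4767186)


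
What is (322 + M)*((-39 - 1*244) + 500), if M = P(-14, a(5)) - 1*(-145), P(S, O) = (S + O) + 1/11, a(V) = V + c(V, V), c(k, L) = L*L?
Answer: 1153138/11 ≈ 1.0483e+5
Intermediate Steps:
c(k, L) = L**2
a(V) = V + V**2
P(S, O) = 1/11 + O + S (P(S, O) = (O + S) + 1/11 = 1/11 + O + S)
M = 1772/11 (M = (1/11 + 5*(1 + 5) - 14) - 1*(-145) = (1/11 + 5*6 - 14) + 145 = (1/11 + 30 - 14) + 145 = 177/11 + 145 = 1772/11 ≈ 161.09)
(322 + M)*((-39 - 1*244) + 500) = (322 + 1772/11)*((-39 - 1*244) + 500) = 5314*((-39 - 244) + 500)/11 = 5314*(-283 + 500)/11 = (5314/11)*217 = 1153138/11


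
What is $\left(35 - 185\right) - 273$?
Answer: $-423$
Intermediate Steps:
$\left(35 - 185\right) - 273 = -150 - 273 = -423$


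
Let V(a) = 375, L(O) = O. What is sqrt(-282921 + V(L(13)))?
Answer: 3*I*sqrt(31394) ≈ 531.55*I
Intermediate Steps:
sqrt(-282921 + V(L(13))) = sqrt(-282921 + 375) = sqrt(-282546) = 3*I*sqrt(31394)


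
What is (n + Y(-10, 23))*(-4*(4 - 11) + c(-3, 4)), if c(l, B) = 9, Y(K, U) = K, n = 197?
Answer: 6919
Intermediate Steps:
(n + Y(-10, 23))*(-4*(4 - 11) + c(-3, 4)) = (197 - 10)*(-4*(4 - 11) + 9) = 187*(-4*(-7) + 9) = 187*(28 + 9) = 187*37 = 6919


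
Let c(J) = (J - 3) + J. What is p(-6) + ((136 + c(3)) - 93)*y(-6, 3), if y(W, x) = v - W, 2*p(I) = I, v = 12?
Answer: 825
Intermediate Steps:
p(I) = I/2
c(J) = -3 + 2*J (c(J) = (-3 + J) + J = -3 + 2*J)
y(W, x) = 12 - W
p(-6) + ((136 + c(3)) - 93)*y(-6, 3) = (½)*(-6) + ((136 + (-3 + 2*3)) - 93)*(12 - 1*(-6)) = -3 + ((136 + (-3 + 6)) - 93)*(12 + 6) = -3 + ((136 + 3) - 93)*18 = -3 + (139 - 93)*18 = -3 + 46*18 = -3 + 828 = 825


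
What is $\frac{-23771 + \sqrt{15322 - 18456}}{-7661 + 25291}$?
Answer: $- \frac{23771}{17630} + \frac{i \sqrt{3134}}{17630} \approx -1.3483 + 0.0031754 i$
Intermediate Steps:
$\frac{-23771 + \sqrt{15322 - 18456}}{-7661 + 25291} = \frac{-23771 + \sqrt{-3134}}{17630} = \left(-23771 + i \sqrt{3134}\right) \frac{1}{17630} = - \frac{23771}{17630} + \frac{i \sqrt{3134}}{17630}$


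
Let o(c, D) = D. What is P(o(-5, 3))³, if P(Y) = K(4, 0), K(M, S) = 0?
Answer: 0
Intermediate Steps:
P(Y) = 0
P(o(-5, 3))³ = 0³ = 0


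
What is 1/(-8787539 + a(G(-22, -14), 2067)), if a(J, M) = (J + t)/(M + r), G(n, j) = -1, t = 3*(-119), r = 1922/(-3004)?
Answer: -3103673/27273648068463 ≈ -1.1380e-7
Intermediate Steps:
r = -961/1502 (r = 1922*(-1/3004) = -961/1502 ≈ -0.63981)
t = -357
a(J, M) = (-357 + J)/(-961/1502 + M) (a(J, M) = (J - 357)/(M - 961/1502) = (-357 + J)/(-961/1502 + M))
1/(-8787539 + a(G(-22, -14), 2067)) = 1/(-8787539 + 1502*(-357 - 1)/(-961 + 1502*2067)) = 1/(-8787539 + 1502*(-358)/(-961 + 3104634)) = 1/(-8787539 + 1502*(-358)/3103673) = 1/(-8787539 + 1502*(1/3103673)*(-358)) = 1/(-8787539 - 537716/3103673) = 1/(-27273648068463/3103673) = -3103673/27273648068463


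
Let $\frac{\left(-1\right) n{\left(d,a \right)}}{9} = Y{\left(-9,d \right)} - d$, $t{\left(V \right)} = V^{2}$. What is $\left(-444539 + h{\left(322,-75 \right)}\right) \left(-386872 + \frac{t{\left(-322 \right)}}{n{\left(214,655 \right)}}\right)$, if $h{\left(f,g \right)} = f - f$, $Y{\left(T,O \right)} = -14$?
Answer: $\frac{88214059104685}{513} \approx 1.7196 \cdot 10^{11}$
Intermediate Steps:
$h{\left(f,g \right)} = 0$
$n{\left(d,a \right)} = 126 + 9 d$ ($n{\left(d,a \right)} = - 9 \left(-14 - d\right) = 126 + 9 d$)
$\left(-444539 + h{\left(322,-75 \right)}\right) \left(-386872 + \frac{t{\left(-322 \right)}}{n{\left(214,655 \right)}}\right) = \left(-444539 + 0\right) \left(-386872 + \frac{\left(-322\right)^{2}}{126 + 9 \cdot 214}\right) = - 444539 \left(-386872 + \frac{103684}{126 + 1926}\right) = - 444539 \left(-386872 + \frac{103684}{2052}\right) = - 444539 \left(-386872 + 103684 \cdot \frac{1}{2052}\right) = - 444539 \left(-386872 + \frac{25921}{513}\right) = \left(-444539\right) \left(- \frac{198439415}{513}\right) = \frac{88214059104685}{513}$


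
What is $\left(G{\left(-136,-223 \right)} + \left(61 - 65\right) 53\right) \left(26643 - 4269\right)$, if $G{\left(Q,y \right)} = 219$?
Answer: $156618$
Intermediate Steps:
$\left(G{\left(-136,-223 \right)} + \left(61 - 65\right) 53\right) \left(26643 - 4269\right) = \left(219 + \left(61 - 65\right) 53\right) \left(26643 - 4269\right) = \left(219 - 212\right) 22374 = 7 \cdot 22374 = 156618$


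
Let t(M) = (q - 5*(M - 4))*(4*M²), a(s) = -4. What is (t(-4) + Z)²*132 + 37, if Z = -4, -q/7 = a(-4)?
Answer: 2495473765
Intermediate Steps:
q = 28 (q = -7*(-4) = 28)
t(M) = 4*M²*(48 - 5*M) (t(M) = (28 - 5*(M - 4))*(4*M²) = (28 - 5*(-4 + M))*(4*M²) = (28 + (20 - 5*M))*(4*M²) = (48 - 5*M)*(4*M²) = 4*M²*(48 - 5*M))
(t(-4) + Z)²*132 + 37 = ((-4)²*(192 - 20*(-4)) - 4)²*132 + 37 = (16*(192 + 80) - 4)²*132 + 37 = (16*272 - 4)²*132 + 37 = (4352 - 4)²*132 + 37 = 4348²*132 + 37 = 18905104*132 + 37 = 2495473728 + 37 = 2495473765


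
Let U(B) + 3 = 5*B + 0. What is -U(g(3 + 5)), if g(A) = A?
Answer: -37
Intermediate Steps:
U(B) = -3 + 5*B (U(B) = -3 + (5*B + 0) = -3 + 5*B)
-U(g(3 + 5)) = -(-3 + 5*(3 + 5)) = -(-3 + 5*8) = -(-3 + 40) = -1*37 = -37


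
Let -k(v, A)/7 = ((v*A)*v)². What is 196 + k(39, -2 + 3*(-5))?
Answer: -4680090947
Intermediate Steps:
k(v, A) = -7*A²*v⁴
196 + k(39, -2 + 3*(-5)) = 196 - 7*(-2 + 3*(-5))²*39⁴ = 196 - 7*(-2 - 15)²*2313441 = 196 - 7*(-17)²*2313441 = 196 - 7*289*2313441 = 196 - 4680091143 = -4680090947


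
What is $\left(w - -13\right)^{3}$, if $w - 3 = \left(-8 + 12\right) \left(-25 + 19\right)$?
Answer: $-512$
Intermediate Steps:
$w = -21$ ($w = 3 + \left(-8 + 12\right) \left(-25 + 19\right) = 3 + 4 \left(-6\right) = 3 - 24 = -21$)
$\left(w - -13\right)^{3} = \left(-21 - -13\right)^{3} = \left(-21 + 13\right)^{3} = \left(-8\right)^{3} = -512$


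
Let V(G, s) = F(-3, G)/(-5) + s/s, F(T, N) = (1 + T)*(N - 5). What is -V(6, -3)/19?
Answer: -7/95 ≈ -0.073684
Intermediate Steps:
F(T, N) = (1 + T)*(-5 + N)
V(G, s) = -1 + 2*G/5 (V(G, s) = (-5 + G - 5*(-3) + G*(-3))/(-5) + s/s = (-5 + G + 15 - 3*G)*(-⅕) + 1 = (10 - 2*G)*(-⅕) + 1 = (-2 + 2*G/5) + 1 = -1 + 2*G/5)
-V(6, -3)/19 = -(-1 + (⅖)*6)/19 = -(-1 + 12/5)*(1/19) = -1*7/5*(1/19) = -7/5*1/19 = -7/95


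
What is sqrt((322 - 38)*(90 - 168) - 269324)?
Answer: 2*I*sqrt(72869) ≈ 539.88*I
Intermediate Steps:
sqrt((322 - 38)*(90 - 168) - 269324) = sqrt(284*(-78) - 269324) = sqrt(-22152 - 269324) = sqrt(-291476) = 2*I*sqrt(72869)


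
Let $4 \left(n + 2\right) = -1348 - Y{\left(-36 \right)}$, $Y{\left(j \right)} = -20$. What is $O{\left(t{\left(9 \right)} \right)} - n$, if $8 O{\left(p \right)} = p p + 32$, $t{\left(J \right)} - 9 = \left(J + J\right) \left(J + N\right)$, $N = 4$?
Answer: $\frac{61753}{8} \approx 7719.1$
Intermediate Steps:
$t{\left(J \right)} = 9 + 2 J \left(4 + J\right)$ ($t{\left(J \right)} = 9 + \left(J + J\right) \left(J + 4\right) = 9 + 2 J \left(4 + J\right)$)
$O{\left(p \right)} = 4 + \frac{p^{2}}{8}$ ($O{\left(p \right)} = \frac{p p + 32}{8} = \frac{p^{2} + 32}{8} = \frac{32 + p^{2}}{8} = 4 + \frac{p^{2}}{8}$)
$n = -334$ ($n = -2 + \frac{-1348 - -20}{4} = -2 + \frac{-1348 + 20}{4} = -2 + \frac{1}{4} \left(-1328\right) = -2 - 332 = -334$)
$O{\left(t{\left(9 \right)} \right)} - n = \left(4 + \frac{\left(9 + 2 \cdot 9^{2} + 8 \cdot 9\right)^{2}}{8}\right) - -334 = \left(4 + \frac{\left(9 + 2 \cdot 81 + 72\right)^{2}}{8}\right) + 334 = \left(4 + \frac{\left(9 + 162 + 72\right)^{2}}{8}\right) + 334 = \left(4 + \frac{243^{2}}{8}\right) + 334 = \left(4 + \frac{1}{8} \cdot 59049\right) + 334 = \left(4 + \frac{59049}{8}\right) + 334 = \frac{59081}{8} + 334 = \frac{61753}{8}$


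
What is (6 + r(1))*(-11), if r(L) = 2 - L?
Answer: -77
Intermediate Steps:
(6 + r(1))*(-11) = (6 + (2 - 1*1))*(-11) = (6 + (2 - 1))*(-11) = (6 + 1)*(-11) = 7*(-11) = -77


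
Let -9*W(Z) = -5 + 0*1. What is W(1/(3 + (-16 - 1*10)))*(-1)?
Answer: -5/9 ≈ -0.55556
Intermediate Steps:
W(Z) = 5/9 (W(Z) = -(-5 + 0*1)/9 = -(-5 + 0)/9 = -⅑*(-5) = 5/9)
W(1/(3 + (-16 - 1*10)))*(-1) = (5/9)*(-1) = -5/9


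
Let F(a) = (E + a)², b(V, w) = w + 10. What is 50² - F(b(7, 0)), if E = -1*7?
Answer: 2491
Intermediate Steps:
b(V, w) = 10 + w
E = -7
F(a) = (-7 + a)²
50² - F(b(7, 0)) = 50² - (-7 + (10 + 0))² = 2500 - (-7 + 10)² = 2500 - 1*3² = 2500 - 1*9 = 2500 - 9 = 2491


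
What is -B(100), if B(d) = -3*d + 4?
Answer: 296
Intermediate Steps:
B(d) = 4 - 3*d
-B(100) = -(4 - 3*100) = -(4 - 300) = -1*(-296) = 296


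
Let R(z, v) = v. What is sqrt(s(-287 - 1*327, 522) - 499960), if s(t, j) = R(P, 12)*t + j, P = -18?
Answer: I*sqrt(506806) ≈ 711.9*I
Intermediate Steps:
s(t, j) = j + 12*t (s(t, j) = 12*t + j = j + 12*t)
sqrt(s(-287 - 1*327, 522) - 499960) = sqrt((522 + 12*(-287 - 1*327)) - 499960) = sqrt((522 + 12*(-287 - 327)) - 499960) = sqrt((522 + 12*(-614)) - 499960) = sqrt((522 - 7368) - 499960) = sqrt(-6846 - 499960) = sqrt(-506806) = I*sqrt(506806)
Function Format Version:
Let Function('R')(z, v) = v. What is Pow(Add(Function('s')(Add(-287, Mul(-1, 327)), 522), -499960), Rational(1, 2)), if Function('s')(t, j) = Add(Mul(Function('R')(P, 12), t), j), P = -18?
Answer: Mul(I, Pow(506806, Rational(1, 2))) ≈ Mul(711.90, I)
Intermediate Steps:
Function('s')(t, j) = Add(j, Mul(12, t)) (Function('s')(t, j) = Add(Mul(12, t), j) = Add(j, Mul(12, t)))
Pow(Add(Function('s')(Add(-287, Mul(-1, 327)), 522), -499960), Rational(1, 2)) = Pow(Add(Add(522, Mul(12, Add(-287, Mul(-1, 327)))), -499960), Rational(1, 2)) = Pow(Add(Add(522, Mul(12, Add(-287, -327))), -499960), Rational(1, 2)) = Pow(Add(Add(522, Mul(12, -614)), -499960), Rational(1, 2)) = Pow(Add(Add(522, -7368), -499960), Rational(1, 2)) = Pow(Add(-6846, -499960), Rational(1, 2)) = Pow(-506806, Rational(1, 2)) = Mul(I, Pow(506806, Rational(1, 2)))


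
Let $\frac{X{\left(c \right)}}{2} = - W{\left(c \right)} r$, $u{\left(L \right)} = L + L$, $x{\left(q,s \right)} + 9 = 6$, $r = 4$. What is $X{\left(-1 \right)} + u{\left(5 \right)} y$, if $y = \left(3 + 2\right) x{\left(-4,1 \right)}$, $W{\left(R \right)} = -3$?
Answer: $-126$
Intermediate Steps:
$x{\left(q,s \right)} = -3$ ($x{\left(q,s \right)} = -9 + 6 = -3$)
$u{\left(L \right)} = 2 L$
$y = -15$ ($y = \left(3 + 2\right) \left(-3\right) = 5 \left(-3\right) = -15$)
$X{\left(c \right)} = 24$ ($X{\left(c \right)} = 2 \left(-1\right) \left(-3\right) 4 = 2 \cdot 3 \cdot 4 = 2 \cdot 12 = 24$)
$X{\left(-1 \right)} + u{\left(5 \right)} y = 24 + 2 \cdot 5 \left(-15\right) = 24 + 10 \left(-15\right) = 24 - 150 = -126$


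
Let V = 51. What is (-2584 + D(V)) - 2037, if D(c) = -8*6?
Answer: -4669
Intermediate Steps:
D(c) = -48
(-2584 + D(V)) - 2037 = (-2584 - 48) - 2037 = -2632 - 2037 = -4669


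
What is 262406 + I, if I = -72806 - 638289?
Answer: -448689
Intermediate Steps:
I = -711095
262406 + I = 262406 - 711095 = -448689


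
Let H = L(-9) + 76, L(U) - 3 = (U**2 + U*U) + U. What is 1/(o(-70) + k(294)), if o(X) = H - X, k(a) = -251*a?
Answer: -1/73492 ≈ -1.3607e-5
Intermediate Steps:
L(U) = 3 + U + 2*U**2 (L(U) = 3 + ((U**2 + U*U) + U) = 3 + ((U**2 + U**2) + U) = 3 + (2*U**2 + U) = 3 + (U + 2*U**2) = 3 + U + 2*U**2)
H = 232 (H = (3 - 9 + 2*(-9)**2) + 76 = (3 - 9 + 2*81) + 76 = (3 - 9 + 162) + 76 = 156 + 76 = 232)
o(X) = 232 - X
1/(o(-70) + k(294)) = 1/((232 - 1*(-70)) - 251*294) = 1/((232 + 70) - 73794) = 1/(302 - 73794) = 1/(-73492) = -1/73492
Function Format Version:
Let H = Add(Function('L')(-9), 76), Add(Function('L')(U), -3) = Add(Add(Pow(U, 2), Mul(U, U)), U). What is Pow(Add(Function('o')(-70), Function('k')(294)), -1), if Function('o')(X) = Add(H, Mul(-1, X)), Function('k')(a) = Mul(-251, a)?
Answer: Rational(-1, 73492) ≈ -1.3607e-5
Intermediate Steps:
Function('L')(U) = Add(3, U, Mul(2, Pow(U, 2))) (Function('L')(U) = Add(3, Add(Add(Pow(U, 2), Mul(U, U)), U)) = Add(3, Add(Add(Pow(U, 2), Pow(U, 2)), U)) = Add(3, Add(Mul(2, Pow(U, 2)), U)) = Add(3, Add(U, Mul(2, Pow(U, 2)))) = Add(3, U, Mul(2, Pow(U, 2))))
H = 232 (H = Add(Add(3, -9, Mul(2, Pow(-9, 2))), 76) = Add(Add(3, -9, Mul(2, 81)), 76) = Add(Add(3, -9, 162), 76) = Add(156, 76) = 232)
Function('o')(X) = Add(232, Mul(-1, X))
Pow(Add(Function('o')(-70), Function('k')(294)), -1) = Pow(Add(Add(232, Mul(-1, -70)), Mul(-251, 294)), -1) = Pow(Add(Add(232, 70), -73794), -1) = Pow(Add(302, -73794), -1) = Pow(-73492, -1) = Rational(-1, 73492)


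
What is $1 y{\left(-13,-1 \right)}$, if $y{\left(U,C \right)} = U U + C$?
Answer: $168$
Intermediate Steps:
$y{\left(U,C \right)} = C + U^{2}$ ($y{\left(U,C \right)} = U^{2} + C = C + U^{2}$)
$1 y{\left(-13,-1 \right)} = 1 \left(-1 + \left(-13\right)^{2}\right) = 1 \left(-1 + 169\right) = 1 \cdot 168 = 168$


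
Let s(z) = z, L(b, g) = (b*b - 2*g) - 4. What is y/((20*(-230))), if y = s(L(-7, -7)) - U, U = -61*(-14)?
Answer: 159/920 ≈ 0.17283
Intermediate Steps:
L(b, g) = -4 + b² - 2*g (L(b, g) = (b² - 2*g) - 4 = -4 + b² - 2*g)
U = 854
y = -795 (y = (-4 + (-7)² - 2*(-7)) - 1*854 = (-4 + 49 + 14) - 854 = 59 - 854 = -795)
y/((20*(-230))) = -795/(20*(-230)) = -795/(-4600) = -795*(-1/4600) = 159/920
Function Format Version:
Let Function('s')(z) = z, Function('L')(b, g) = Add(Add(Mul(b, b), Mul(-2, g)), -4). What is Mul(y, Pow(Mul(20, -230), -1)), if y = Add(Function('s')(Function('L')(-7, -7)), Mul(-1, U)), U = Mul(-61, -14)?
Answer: Rational(159, 920) ≈ 0.17283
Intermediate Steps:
Function('L')(b, g) = Add(-4, Pow(b, 2), Mul(-2, g)) (Function('L')(b, g) = Add(Add(Pow(b, 2), Mul(-2, g)), -4) = Add(-4, Pow(b, 2), Mul(-2, g)))
U = 854
y = -795 (y = Add(Add(-4, Pow(-7, 2), Mul(-2, -7)), Mul(-1, 854)) = Add(Add(-4, 49, 14), -854) = Add(59, -854) = -795)
Mul(y, Pow(Mul(20, -230), -1)) = Mul(-795, Pow(Mul(20, -230), -1)) = Mul(-795, Pow(-4600, -1)) = Mul(-795, Rational(-1, 4600)) = Rational(159, 920)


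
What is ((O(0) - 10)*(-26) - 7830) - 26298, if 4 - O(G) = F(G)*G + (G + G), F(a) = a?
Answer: -33972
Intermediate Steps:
O(G) = 4 - G**2 - 2*G (O(G) = 4 - (G*G + (G + G)) = 4 - (G**2 + 2*G) = 4 + (-G**2 - 2*G) = 4 - G**2 - 2*G)
((O(0) - 10)*(-26) - 7830) - 26298 = (((4 - 1*0**2 - 2*0) - 10)*(-26) - 7830) - 26298 = (((4 - 1*0 + 0) - 10)*(-26) - 7830) - 26298 = (((4 + 0 + 0) - 10)*(-26) - 7830) - 26298 = ((4 - 10)*(-26) - 7830) - 26298 = (-6*(-26) - 7830) - 26298 = (156 - 7830) - 26298 = -7674 - 26298 = -33972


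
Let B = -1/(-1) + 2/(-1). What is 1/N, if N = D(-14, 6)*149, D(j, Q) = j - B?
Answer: -1/1937 ≈ -0.00051626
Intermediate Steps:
B = -1 (B = -1*(-1) + 2*(-1) = 1 - 2 = -1)
D(j, Q) = 1 + j (D(j, Q) = j - 1*(-1) = j + 1 = 1 + j)
N = -1937 (N = (1 - 14)*149 = -13*149 = -1937)
1/N = 1/(-1937) = -1/1937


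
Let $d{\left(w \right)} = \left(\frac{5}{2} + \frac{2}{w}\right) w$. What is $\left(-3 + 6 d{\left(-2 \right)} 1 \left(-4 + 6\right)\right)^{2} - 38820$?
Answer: $-37299$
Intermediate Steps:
$d{\left(w \right)} = w \left(\frac{5}{2} + \frac{2}{w}\right)$ ($d{\left(w \right)} = \left(5 \cdot \frac{1}{2} + \frac{2}{w}\right) w = \left(\frac{5}{2} + \frac{2}{w}\right) w = w \left(\frac{5}{2} + \frac{2}{w}\right)$)
$\left(-3 + 6 d{\left(-2 \right)} 1 \left(-4 + 6\right)\right)^{2} - 38820 = \left(-3 + 6 \left(2 + \frac{5}{2} \left(-2\right)\right) 1 \left(-4 + 6\right)\right)^{2} - 38820 = \left(-3 + 6 \left(2 - 5\right) 1 \cdot 2\right)^{2} - 38820 = \left(-3 + 6 \left(-3\right) 1 \cdot 2\right)^{2} - 38820 = \left(-3 + \left(-18\right) 1 \cdot 2\right)^{2} - 38820 = \left(-3 - 36\right)^{2} - 38820 = \left(-39\right)^{2} - 38820 = 1521 - 38820 = -37299$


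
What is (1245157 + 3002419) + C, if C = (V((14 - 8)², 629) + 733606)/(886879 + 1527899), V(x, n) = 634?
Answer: 5128476906184/1207389 ≈ 4.2476e+6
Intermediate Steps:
C = 367120/1207389 (C = (634 + 733606)/(886879 + 1527899) = 734240/2414778 = 734240*(1/2414778) = 367120/1207389 ≈ 0.30406)
(1245157 + 3002419) + C = (1245157 + 3002419) + 367120/1207389 = 4247576 + 367120/1207389 = 5128476906184/1207389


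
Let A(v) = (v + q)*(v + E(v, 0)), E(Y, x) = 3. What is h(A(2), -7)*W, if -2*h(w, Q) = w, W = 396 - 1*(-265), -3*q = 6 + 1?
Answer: 3305/6 ≈ 550.83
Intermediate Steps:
q = -7/3 (q = -(6 + 1)/3 = -1/3*7 = -7/3 ≈ -2.3333)
A(v) = (3 + v)*(-7/3 + v) (A(v) = (v - 7/3)*(v + 3) = (-7/3 + v)*(3 + v) = (3 + v)*(-7/3 + v))
W = 661 (W = 396 + 265 = 661)
h(w, Q) = -w/2
h(A(2), -7)*W = -(-7 + 2**2 + (2/3)*2)/2*661 = -(-7 + 4 + 4/3)/2*661 = -1/2*(-5/3)*661 = (5/6)*661 = 3305/6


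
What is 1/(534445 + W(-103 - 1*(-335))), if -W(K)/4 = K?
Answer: 1/533517 ≈ 1.8744e-6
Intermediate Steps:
W(K) = -4*K
1/(534445 + W(-103 - 1*(-335))) = 1/(534445 - 4*(-103 - 1*(-335))) = 1/(534445 - 4*(-103 + 335)) = 1/(534445 - 4*232) = 1/(534445 - 928) = 1/533517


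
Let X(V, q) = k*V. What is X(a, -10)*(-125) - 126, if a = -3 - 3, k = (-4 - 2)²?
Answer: 26874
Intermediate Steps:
k = 36 (k = (-6)² = 36)
a = -6
X(V, q) = 36*V
X(a, -10)*(-125) - 126 = (36*(-6))*(-125) - 126 = -216*(-125) - 126 = 27000 - 126 = 26874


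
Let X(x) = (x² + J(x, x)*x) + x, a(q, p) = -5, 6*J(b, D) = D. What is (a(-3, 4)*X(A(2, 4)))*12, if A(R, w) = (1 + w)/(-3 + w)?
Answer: -2050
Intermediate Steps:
J(b, D) = D/6
A(R, w) = (1 + w)/(-3 + w)
X(x) = x + 7*x²/6 (X(x) = (x² + (x/6)*x) + x = (x² + x²/6) + x = 7*x²/6 + x = x + 7*x²/6)
(a(-3, 4)*X(A(2, 4)))*12 = -5*(1 + 4)/(-3 + 4)*(6 + 7*((1 + 4)/(-3 + 4)))/6*12 = -5*5/1*(6 + 7*(5/1))/6*12 = -5*1*5*(6 + 7*(1*5))/6*12 = -5*5*(6 + 7*5)/6*12 = -5*5*(6 + 35)/6*12 = -5*5*41/6*12 = -5*205/6*12 = -1025/6*12 = -2050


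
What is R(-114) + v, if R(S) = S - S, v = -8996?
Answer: -8996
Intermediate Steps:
R(S) = 0
R(-114) + v = 0 - 8996 = -8996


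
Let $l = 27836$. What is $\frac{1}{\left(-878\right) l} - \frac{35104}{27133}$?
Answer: $- \frac{857942067965}{663130737064} \approx -1.2938$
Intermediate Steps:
$\frac{1}{\left(-878\right) l} - \frac{35104}{27133} = \frac{1}{\left(-878\right) 27836} - \frac{35104}{27133} = \left(- \frac{1}{878}\right) \frac{1}{27836} - \frac{35104}{27133} = - \frac{1}{24440008} - \frac{35104}{27133} = - \frac{857942067965}{663130737064}$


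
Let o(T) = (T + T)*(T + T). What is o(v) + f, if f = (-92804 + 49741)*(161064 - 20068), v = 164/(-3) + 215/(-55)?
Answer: -6612078058616/1089 ≈ -6.0717e+9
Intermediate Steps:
v = -1933/33 (v = 164*(-⅓) + 215*(-1/55) = -164/3 - 43/11 = -1933/33 ≈ -58.576)
o(T) = 4*T² (o(T) = (2*T)*(2*T) = 4*T²)
f = -6071710748 (f = -43063*140996 = -6071710748)
o(v) + f = 4*(-1933/33)² - 6071710748 = 4*(3736489/1089) - 6071710748 = 14945956/1089 - 6071710748 = -6612078058616/1089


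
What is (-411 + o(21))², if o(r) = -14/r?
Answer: 1525225/9 ≈ 1.6947e+5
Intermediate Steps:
(-411 + o(21))² = (-411 - 14/21)² = (-411 - 14*1/21)² = (-411 - ⅔)² = (-1235/3)² = 1525225/9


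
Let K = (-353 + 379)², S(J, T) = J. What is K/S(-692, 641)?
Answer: -169/173 ≈ -0.97688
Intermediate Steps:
K = 676 (K = 26² = 676)
K/S(-692, 641) = 676/(-692) = 676*(-1/692) = -169/173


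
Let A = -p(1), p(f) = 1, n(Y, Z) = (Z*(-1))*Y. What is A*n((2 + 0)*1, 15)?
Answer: 30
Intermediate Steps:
n(Y, Z) = -Y*Z (n(Y, Z) = (-Z)*Y = -Y*Z)
A = -1 (A = -1*1 = -1)
A*n((2 + 0)*1, 15) = -(-1)*(2 + 0)*1*15 = -(-1)*2*1*15 = -(-1)*2*15 = -1*(-30) = 30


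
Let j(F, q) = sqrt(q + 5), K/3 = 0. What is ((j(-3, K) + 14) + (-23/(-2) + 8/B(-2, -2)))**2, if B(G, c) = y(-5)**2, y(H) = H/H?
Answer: 4509/4 + 67*sqrt(5) ≈ 1277.1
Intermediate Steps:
K = 0 (K = 3*0 = 0)
y(H) = 1
j(F, q) = sqrt(5 + q)
B(G, c) = 1 (B(G, c) = 1**2 = 1)
((j(-3, K) + 14) + (-23/(-2) + 8/B(-2, -2)))**2 = ((sqrt(5 + 0) + 14) + (-23/(-2) + 8/1))**2 = ((sqrt(5) + 14) + (-23*(-1/2) + 8*1))**2 = ((14 + sqrt(5)) + (23/2 + 8))**2 = ((14 + sqrt(5)) + 39/2)**2 = (67/2 + sqrt(5))**2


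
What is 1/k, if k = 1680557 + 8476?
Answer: 1/1689033 ≈ 5.9205e-7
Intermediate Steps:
k = 1689033
1/k = 1/1689033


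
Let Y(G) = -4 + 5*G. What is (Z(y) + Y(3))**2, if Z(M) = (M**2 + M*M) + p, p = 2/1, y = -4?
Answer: 2025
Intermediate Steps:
p = 2 (p = 2*1 = 2)
Z(M) = 2 + 2*M**2 (Z(M) = (M**2 + M*M) + 2 = (M**2 + M**2) + 2 = 2*M**2 + 2 = 2 + 2*M**2)
(Z(y) + Y(3))**2 = ((2 + 2*(-4)**2) + (-4 + 5*3))**2 = ((2 + 2*16) + (-4 + 15))**2 = ((2 + 32) + 11)**2 = (34 + 11)**2 = 45**2 = 2025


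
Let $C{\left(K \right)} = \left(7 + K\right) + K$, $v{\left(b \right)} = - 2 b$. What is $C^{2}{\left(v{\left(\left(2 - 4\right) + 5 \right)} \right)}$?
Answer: $25$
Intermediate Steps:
$C{\left(K \right)} = 7 + 2 K$
$C^{2}{\left(v{\left(\left(2 - 4\right) + 5 \right)} \right)} = \left(7 + 2 \left(- 2 \left(\left(2 - 4\right) + 5\right)\right)\right)^{2} = \left(7 + 2 \left(- 2 \left(-2 + 5\right)\right)\right)^{2} = \left(7 + 2 \left(\left(-2\right) 3\right)\right)^{2} = \left(7 + 2 \left(-6\right)\right)^{2} = \left(7 - 12\right)^{2} = \left(-5\right)^{2} = 25$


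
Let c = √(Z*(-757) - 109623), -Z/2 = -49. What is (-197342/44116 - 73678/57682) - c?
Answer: -3658364973/636174778 - I*√183809 ≈ -5.7506 - 428.73*I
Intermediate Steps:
Z = 98 (Z = -2*(-49) = 98)
c = I*√183809 (c = √(98*(-757) - 109623) = √(-74186 - 109623) = √(-183809) = I*√183809 ≈ 428.73*I)
(-197342/44116 - 73678/57682) - c = (-197342/44116 - 73678/57682) - I*√183809 = (-197342*1/44116 - 73678*1/57682) - I*√183809 = (-98671/22058 - 36839/28841) - I*√183809 = -3658364973/636174778 - I*√183809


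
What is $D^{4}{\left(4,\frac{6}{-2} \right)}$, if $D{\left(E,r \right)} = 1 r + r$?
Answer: $1296$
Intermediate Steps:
$D{\left(E,r \right)} = 2 r$ ($D{\left(E,r \right)} = r + r = 2 r$)
$D^{4}{\left(4,\frac{6}{-2} \right)} = \left(2 \frac{6}{-2}\right)^{4} = \left(2 \cdot 6 \left(- \frac{1}{2}\right)\right)^{4} = \left(2 \left(-3\right)\right)^{4} = \left(-6\right)^{4} = 1296$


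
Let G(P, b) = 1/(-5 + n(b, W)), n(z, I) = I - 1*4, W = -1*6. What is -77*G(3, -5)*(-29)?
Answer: -2233/15 ≈ -148.87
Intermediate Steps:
W = -6
n(z, I) = -4 + I (n(z, I) = I - 4 = -4 + I)
G(P, b) = -1/15 (G(P, b) = 1/(-5 + (-4 - 6)) = 1/(-5 - 10) = 1/(-15) = -1/15)
-77*G(3, -5)*(-29) = -77*(-1/15)*(-29) = (77/15)*(-29) = -2233/15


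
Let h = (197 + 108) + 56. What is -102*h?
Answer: -36822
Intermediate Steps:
h = 361 (h = 305 + 56 = 361)
-102*h = -102*361 = -36822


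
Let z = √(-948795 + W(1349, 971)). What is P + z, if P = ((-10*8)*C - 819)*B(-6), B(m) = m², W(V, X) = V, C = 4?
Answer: -41004 + I*√947446 ≈ -41004.0 + 973.37*I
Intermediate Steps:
z = I*√947446 (z = √(-948795 + 1349) = √(-947446) = I*√947446 ≈ 973.37*I)
P = -41004 (P = (-10*8*4 - 819)*(-6)² = (-80*4 - 819)*36 = (-320 - 819)*36 = -1139*36 = -41004)
P + z = -41004 + I*√947446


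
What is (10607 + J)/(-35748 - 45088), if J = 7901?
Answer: -661/2887 ≈ -0.22896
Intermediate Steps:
(10607 + J)/(-35748 - 45088) = (10607 + 7901)/(-35748 - 45088) = 18508/(-80836) = 18508*(-1/80836) = -661/2887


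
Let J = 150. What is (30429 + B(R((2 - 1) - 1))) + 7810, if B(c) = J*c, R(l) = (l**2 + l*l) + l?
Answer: 38239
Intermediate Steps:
R(l) = l + 2*l**2 (R(l) = (l**2 + l**2) + l = 2*l**2 + l = l + 2*l**2)
B(c) = 150*c
(30429 + B(R((2 - 1) - 1))) + 7810 = (30429 + 150*(((2 - 1) - 1)*(1 + 2*((2 - 1) - 1)))) + 7810 = (30429 + 150*((1 - 1)*(1 + 2*(1 - 1)))) + 7810 = (30429 + 150*(0*(1 + 2*0))) + 7810 = (30429 + 150*(0*(1 + 0))) + 7810 = (30429 + 150*(0*1)) + 7810 = (30429 + 150*0) + 7810 = (30429 + 0) + 7810 = 30429 + 7810 = 38239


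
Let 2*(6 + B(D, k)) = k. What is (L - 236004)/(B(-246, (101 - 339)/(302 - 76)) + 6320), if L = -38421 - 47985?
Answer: -4857644/95123 ≈ -51.067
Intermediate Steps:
B(D, k) = -6 + k/2
L = -86406
(L - 236004)/(B(-246, (101 - 339)/(302 - 76)) + 6320) = (-86406 - 236004)/((-6 + ((101 - 339)/(302 - 76))/2) + 6320) = -322410/((-6 + (-238/226)/2) + 6320) = -322410/((-6 + (-238*1/226)/2) + 6320) = -322410/((-6 + (½)*(-119/113)) + 6320) = -322410/((-6 - 119/226) + 6320) = -322410/(-1475/226 + 6320) = -322410/1426845/226 = -322410*226/1426845 = -4857644/95123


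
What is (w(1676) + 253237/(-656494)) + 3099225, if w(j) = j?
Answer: 2035722647857/656494 ≈ 3.1009e+6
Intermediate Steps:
(w(1676) + 253237/(-656494)) + 3099225 = (1676 + 253237/(-656494)) + 3099225 = (1676 + 253237*(-1/656494)) + 3099225 = (1676 - 253237/656494) + 3099225 = 1100030707/656494 + 3099225 = 2035722647857/656494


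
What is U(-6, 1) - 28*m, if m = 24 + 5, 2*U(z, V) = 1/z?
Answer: -9745/12 ≈ -812.08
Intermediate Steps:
U(z, V) = 1/(2*z) (U(z, V) = (1/z)/2 = 1/(2*z))
m = 29
U(-6, 1) - 28*m = (½)/(-6) - 28*29 = (½)*(-⅙) - 812 = -1/12 - 812 = -9745/12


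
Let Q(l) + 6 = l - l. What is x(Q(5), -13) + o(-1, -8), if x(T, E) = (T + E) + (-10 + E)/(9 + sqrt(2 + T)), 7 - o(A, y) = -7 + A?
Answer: -547/85 + 46*I/85 ≈ -6.4353 + 0.54118*I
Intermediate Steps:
Q(l) = -6 (Q(l) = -6 + (l - l) = -6 + 0 = -6)
o(A, y) = 14 - A (o(A, y) = 7 - (-7 + A) = 7 + (7 - A) = 14 - A)
x(T, E) = E + T + (-10 + E)/(9 + sqrt(2 + T)) (x(T, E) = (E + T) + (-10 + E)/(9 + sqrt(2 + T)) = E + T + (-10 + E)/(9 + sqrt(2 + T)))
x(Q(5), -13) + o(-1, -8) = (-10 + 9*(-6) + 10*(-13) - 13*sqrt(2 - 6) - 6*sqrt(2 - 6))/(9 + sqrt(2 - 6)) + (14 - 1*(-1)) = (-10 - 54 - 130 - 26*I - 12*I)/(9 + sqrt(-4)) + (14 + 1) = (-10 - 54 - 130 - 26*I - 12*I)/(9 + 2*I) + 15 = ((9 - 2*I)/85)*(-10 - 54 - 130 - 26*I - 12*I) + 15 = ((9 - 2*I)/85)*(-194 - 38*I) + 15 = (-194 - 38*I)*(9 - 2*I)/85 + 15 = 15 + (-194 - 38*I)*(9 - 2*I)/85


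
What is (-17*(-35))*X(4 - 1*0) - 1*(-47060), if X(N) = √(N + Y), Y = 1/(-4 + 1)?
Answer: 47060 + 595*√33/3 ≈ 48199.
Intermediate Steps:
Y = -⅓ (Y = 1/(-3) = -⅓ ≈ -0.33333)
X(N) = √(-⅓ + N) (X(N) = √(N - ⅓) = √(-⅓ + N))
(-17*(-35))*X(4 - 1*0) - 1*(-47060) = (-17*(-35))*(√(-3 + 9*(4 - 1*0))/3) - 1*(-47060) = 595*(√(-3 + 9*(4 + 0))/3) + 47060 = 595*(√(-3 + 9*4)/3) + 47060 = 595*(√(-3 + 36)/3) + 47060 = 595*(√33/3) + 47060 = 595*√33/3 + 47060 = 47060 + 595*√33/3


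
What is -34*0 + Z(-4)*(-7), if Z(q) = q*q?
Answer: -112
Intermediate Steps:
Z(q) = q²
-34*0 + Z(-4)*(-7) = -34*0 + (-4)²*(-7) = 0 + 16*(-7) = 0 - 112 = -112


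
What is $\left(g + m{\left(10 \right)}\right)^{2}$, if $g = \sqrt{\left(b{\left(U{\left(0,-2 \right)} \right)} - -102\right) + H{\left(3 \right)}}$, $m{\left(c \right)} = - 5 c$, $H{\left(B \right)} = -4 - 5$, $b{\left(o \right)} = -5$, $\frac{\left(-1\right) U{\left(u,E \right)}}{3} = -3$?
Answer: $2588 - 200 \sqrt{22} \approx 1649.9$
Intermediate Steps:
$U{\left(u,E \right)} = 9$ ($U{\left(u,E \right)} = \left(-3\right) \left(-3\right) = 9$)
$H{\left(B \right)} = -9$ ($H{\left(B \right)} = -4 - 5 = -9$)
$g = 2 \sqrt{22}$ ($g = \sqrt{\left(-5 - -102\right) - 9} = \sqrt{\left(-5 + 102\right) - 9} = \sqrt{97 - 9} = \sqrt{88} = 2 \sqrt{22} \approx 9.3808$)
$\left(g + m{\left(10 \right)}\right)^{2} = \left(2 \sqrt{22} - 50\right)^{2} = \left(-50 + 2 \sqrt{22}\right)^{2}$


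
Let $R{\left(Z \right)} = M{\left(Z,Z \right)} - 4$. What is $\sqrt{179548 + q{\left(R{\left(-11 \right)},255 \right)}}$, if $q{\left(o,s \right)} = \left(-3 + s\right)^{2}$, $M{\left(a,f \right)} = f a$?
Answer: $2 \sqrt{60763} \approx 493.0$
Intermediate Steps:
$M{\left(a,f \right)} = a f$
$R{\left(Z \right)} = -4 + Z^{2}$ ($R{\left(Z \right)} = Z Z - 4 = Z^{2} - 4 = -4 + Z^{2}$)
$\sqrt{179548 + q{\left(R{\left(-11 \right)},255 \right)}} = \sqrt{179548 + \left(-3 + 255\right)^{2}} = \sqrt{179548 + 252^{2}} = \sqrt{179548 + 63504} = \sqrt{243052} = 2 \sqrt{60763}$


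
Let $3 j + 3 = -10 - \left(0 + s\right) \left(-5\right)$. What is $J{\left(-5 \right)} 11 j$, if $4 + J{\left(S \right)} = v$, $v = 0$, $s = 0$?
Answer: $\frac{572}{3} \approx 190.67$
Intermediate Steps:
$J{\left(S \right)} = -4$ ($J{\left(S \right)} = -4 + 0 = -4$)
$j = - \frac{13}{3}$ ($j = -1 + \frac{-10 - \left(0 + 0\right) \left(-5\right)}{3} = -1 + \frac{-10 - 0 \left(-5\right)}{3} = -1 + \frac{-10 - 0}{3} = -1 + \frac{-10 + 0}{3} = -1 + \frac{1}{3} \left(-10\right) = -1 - \frac{10}{3} = - \frac{13}{3} \approx -4.3333$)
$J{\left(-5 \right)} 11 j = \left(-4\right) 11 \left(- \frac{13}{3}\right) = \left(-44\right) \left(- \frac{13}{3}\right) = \frac{572}{3}$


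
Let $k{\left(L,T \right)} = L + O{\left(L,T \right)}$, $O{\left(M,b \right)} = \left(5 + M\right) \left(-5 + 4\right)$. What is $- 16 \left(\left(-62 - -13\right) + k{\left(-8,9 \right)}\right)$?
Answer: $864$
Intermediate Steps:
$O{\left(M,b \right)} = -5 - M$ ($O{\left(M,b \right)} = \left(5 + M\right) \left(-1\right) = -5 - M$)
$k{\left(L,T \right)} = -5$ ($k{\left(L,T \right)} = L - \left(5 + L\right) = -5$)
$- 16 \left(\left(-62 - -13\right) + k{\left(-8,9 \right)}\right) = - 16 \left(\left(-62 - -13\right) - 5\right) = - 16 \left(\left(-62 + 13\right) - 5\right) = - 16 \left(-49 - 5\right) = \left(-16\right) \left(-54\right) = 864$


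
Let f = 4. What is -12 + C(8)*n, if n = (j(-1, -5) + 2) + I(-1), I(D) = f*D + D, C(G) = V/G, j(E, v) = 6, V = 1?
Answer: -93/8 ≈ -11.625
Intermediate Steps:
C(G) = 1/G
I(D) = 5*D (I(D) = 4*D + D = 5*D)
n = 3 (n = (6 + 2) + 5*(-1) = 8 - 5 = 3)
-12 + C(8)*n = -12 + 3/8 = -93/8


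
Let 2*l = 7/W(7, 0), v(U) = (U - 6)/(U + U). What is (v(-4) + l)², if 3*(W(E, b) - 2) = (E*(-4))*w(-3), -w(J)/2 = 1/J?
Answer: 64/361 ≈ 0.17729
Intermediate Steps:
w(J) = -2/J
v(U) = (-6 + U)/(2*U) (v(U) = (-6 + U)/((2*U)) = (-6 + U)*(1/(2*U)) = (-6 + U)/(2*U))
W(E, b) = 2 - 8*E/9 (W(E, b) = 2 + ((E*(-4))*(-2/(-3)))/3 = 2 + ((-4*E)*(-2*(-⅓)))/3 = 2 + (-4*E*(⅔))/3 = 2 + (-8*E/3)/3 = 2 - 8*E/9)
l = -63/76 (l = (7/(2 - 8/9*7))/2 = (7/(2 - 56/9))/2 = (7/(-38/9))/2 = (7*(-9/38))/2 = (½)*(-63/38) = -63/76 ≈ -0.82895)
(v(-4) + l)² = ((½)*(-6 - 4)/(-4) - 63/76)² = ((½)*(-¼)*(-10) - 63/76)² = (5/4 - 63/76)² = (8/19)² = 64/361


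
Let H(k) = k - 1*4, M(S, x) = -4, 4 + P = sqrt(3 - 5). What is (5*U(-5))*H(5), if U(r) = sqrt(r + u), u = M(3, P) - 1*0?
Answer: 15*I ≈ 15.0*I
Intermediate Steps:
P = -4 + I*sqrt(2) (P = -4 + sqrt(3 - 5) = -4 + sqrt(-2) = -4 + I*sqrt(2) ≈ -4.0 + 1.4142*I)
H(k) = -4 + k (H(k) = k - 4 = -4 + k)
u = -4 (u = -4 - 1*0 = -4 + 0 = -4)
U(r) = sqrt(-4 + r) (U(r) = sqrt(r - 4) = sqrt(-4 + r))
(5*U(-5))*H(5) = (5*sqrt(-4 - 5))*(-4 + 5) = (5*sqrt(-9))*1 = (5*(3*I))*1 = (15*I)*1 = 15*I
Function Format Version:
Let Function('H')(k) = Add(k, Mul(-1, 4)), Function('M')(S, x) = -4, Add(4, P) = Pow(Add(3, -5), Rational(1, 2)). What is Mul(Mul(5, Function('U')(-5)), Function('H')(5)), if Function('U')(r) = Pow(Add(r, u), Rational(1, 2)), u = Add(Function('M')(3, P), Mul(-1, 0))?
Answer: Mul(15, I) ≈ Mul(15.000, I)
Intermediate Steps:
P = Add(-4, Mul(I, Pow(2, Rational(1, 2)))) (P = Add(-4, Pow(Add(3, -5), Rational(1, 2))) = Add(-4, Pow(-2, Rational(1, 2))) = Add(-4, Mul(I, Pow(2, Rational(1, 2)))) ≈ Add(-4.0000, Mul(1.4142, I)))
Function('H')(k) = Add(-4, k) (Function('H')(k) = Add(k, -4) = Add(-4, k))
u = -4 (u = Add(-4, Mul(-1, 0)) = Add(-4, 0) = -4)
Function('U')(r) = Pow(Add(-4, r), Rational(1, 2)) (Function('U')(r) = Pow(Add(r, -4), Rational(1, 2)) = Pow(Add(-4, r), Rational(1, 2)))
Mul(Mul(5, Function('U')(-5)), Function('H')(5)) = Mul(Mul(5, Pow(Add(-4, -5), Rational(1, 2))), Add(-4, 5)) = Mul(Mul(5, Pow(-9, Rational(1, 2))), 1) = Mul(Mul(5, Mul(3, I)), 1) = Mul(Mul(15, I), 1) = Mul(15, I)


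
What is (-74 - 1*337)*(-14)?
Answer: 5754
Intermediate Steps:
(-74 - 1*337)*(-14) = (-74 - 337)*(-14) = -411*(-14) = 5754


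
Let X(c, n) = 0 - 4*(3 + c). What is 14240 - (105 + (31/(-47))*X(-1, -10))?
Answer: 664097/47 ≈ 14130.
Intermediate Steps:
X(c, n) = -12 - 4*c (X(c, n) = 0 + (-12 - 4*c) = -12 - 4*c)
14240 - (105 + (31/(-47))*X(-1, -10)) = 14240 - (105 + (31/(-47))*(-12 - 4*(-1))) = 14240 - (105 + (31*(-1/47))*(-12 + 4)) = 14240 - (105 - 31/47*(-8)) = 14240 - (105 + 248/47) = 14240 - 1*5183/47 = 14240 - 5183/47 = 664097/47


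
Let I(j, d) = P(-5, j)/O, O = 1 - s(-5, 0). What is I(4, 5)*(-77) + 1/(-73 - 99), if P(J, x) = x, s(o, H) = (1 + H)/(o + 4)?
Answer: -26489/172 ≈ -154.01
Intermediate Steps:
s(o, H) = (1 + H)/(4 + o)
O = 2 (O = 1 - (1 + 0)/(4 - 5) = 1 - 1/(-1) = 1 - (-1) = 1 - 1*(-1) = 1 + 1 = 2)
I(j, d) = j/2
I(4, 5)*(-77) + 1/(-73 - 99) = ((½)*4)*(-77) + 1/(-73 - 99) = 2*(-77) + 1/(-172) = -154 - 1/172 = -26489/172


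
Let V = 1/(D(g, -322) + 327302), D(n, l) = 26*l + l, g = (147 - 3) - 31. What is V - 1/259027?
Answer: -59581/82528074416 ≈ -7.2195e-7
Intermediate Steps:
g = 113 (g = 144 - 31 = 113)
D(n, l) = 27*l
V = 1/318608 (V = 1/(27*(-322) + 327302) = 1/(-8694 + 327302) = 1/318608 ≈ 3.1387e-6)
V - 1/259027 = 1/318608 - 1/259027 = -59581/82528074416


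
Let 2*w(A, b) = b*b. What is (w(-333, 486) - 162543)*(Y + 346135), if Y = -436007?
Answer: 3994361040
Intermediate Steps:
w(A, b) = b**2/2 (w(A, b) = (b*b)/2 = b**2/2)
(w(-333, 486) - 162543)*(Y + 346135) = ((1/2)*486**2 - 162543)*(-436007 + 346135) = ((1/2)*236196 - 162543)*(-89872) = (118098 - 162543)*(-89872) = -44445*(-89872) = 3994361040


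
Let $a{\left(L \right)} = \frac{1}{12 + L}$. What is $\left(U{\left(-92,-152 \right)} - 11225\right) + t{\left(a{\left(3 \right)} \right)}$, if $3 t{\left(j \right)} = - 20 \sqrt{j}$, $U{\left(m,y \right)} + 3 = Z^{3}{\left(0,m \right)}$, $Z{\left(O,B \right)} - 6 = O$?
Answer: $-11012 - \frac{4 \sqrt{15}}{9} \approx -11014.0$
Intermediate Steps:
$Z{\left(O,B \right)} = 6 + O$
$U{\left(m,y \right)} = 213$ ($U{\left(m,y \right)} = -3 + \left(6 + 0\right)^{3} = -3 + 6^{3} = -3 + 216 = 213$)
$t{\left(j \right)} = - \frac{20 \sqrt{j}}{3}$ ($t{\left(j \right)} = \frac{\left(-20\right) \sqrt{j}}{3} = - \frac{20 \sqrt{j}}{3}$)
$\left(U{\left(-92,-152 \right)} - 11225\right) + t{\left(a{\left(3 \right)} \right)} = \left(213 - 11225\right) - \frac{20 \sqrt{\frac{1}{12 + 3}}}{3} = -11012 - \frac{20 \sqrt{\frac{1}{15}}}{3} = -11012 - \frac{20}{3 \sqrt{15}} = -11012 - \frac{20 \frac{\sqrt{15}}{15}}{3} = -11012 - \frac{4 \sqrt{15}}{9}$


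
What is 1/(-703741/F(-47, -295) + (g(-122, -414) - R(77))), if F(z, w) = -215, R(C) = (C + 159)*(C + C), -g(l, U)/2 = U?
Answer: -215/6932199 ≈ -3.1015e-5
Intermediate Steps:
g(l, U) = -2*U
R(C) = 2*C*(159 + C) (R(C) = (159 + C)*(2*C) = 2*C*(159 + C))
1/(-703741/F(-47, -295) + (g(-122, -414) - R(77))) = 1/(-703741/(-215) + (-2*(-414) - 2*77*(159 + 77))) = 1/(-703741*(-1/215) + (828 - 2*77*236)) = 1/(703741/215 + (828 - 1*36344)) = 1/(703741/215 + (828 - 36344)) = 1/(703741/215 - 35516) = 1/(-6932199/215) = -215/6932199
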